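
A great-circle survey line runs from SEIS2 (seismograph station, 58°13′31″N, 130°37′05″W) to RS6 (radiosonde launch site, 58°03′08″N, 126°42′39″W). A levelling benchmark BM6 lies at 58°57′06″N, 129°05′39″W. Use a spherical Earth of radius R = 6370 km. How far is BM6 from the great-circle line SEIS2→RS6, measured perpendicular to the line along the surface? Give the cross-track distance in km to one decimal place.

SEIS2: φ = +58.22528°, λ = -130.61806°
RS6: φ = +58.05222°, λ = -126.71083°
BM6: φ = +58.95167°, λ = -129.09417°
δ₁₃ = central angle SEIS2→BM6 = 0.018784 rad  (haversine)
θ₁₃ = bearing SEIS2→BM6 = 46.906°,  θ₁₂ = bearing SEIS2→RS6 = 93.135°
dₓₜ = R·arcsin(sin δ₁₃ · sin(θ₁₃ − θ₁₂)) = 6370·arcsin(0.01878·sin(-46.229°)) = -86.402 km
|dₓₜ| = 86.402 km

86.4 km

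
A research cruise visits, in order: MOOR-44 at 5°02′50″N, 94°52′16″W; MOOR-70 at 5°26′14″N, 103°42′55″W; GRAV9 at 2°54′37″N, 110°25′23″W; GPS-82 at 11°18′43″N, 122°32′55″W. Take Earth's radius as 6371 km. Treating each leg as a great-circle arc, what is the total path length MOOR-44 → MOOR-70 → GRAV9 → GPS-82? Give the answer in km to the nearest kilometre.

MOOR-44: φ = +5.04722°, λ = -94.87111°
MOOR-70: φ = +5.43722°, λ = -103.71528°
GRAV9: φ = +2.91028°, λ = -110.42306°
GPS-82: φ = +11.31194°, λ = -122.54861°
MOOR-44→MOOR-70: c = 0.153863 rad, d = 980.26 km
MOOR-70→GRAV9: c = 0.124805 rad, d = 795.13 km
GRAV9→GPS-82: c = 0.255965 rad, d = 1630.76 km
Total = 980.26 + 795.13 + 1630.76 = 3406.15 km

3406 km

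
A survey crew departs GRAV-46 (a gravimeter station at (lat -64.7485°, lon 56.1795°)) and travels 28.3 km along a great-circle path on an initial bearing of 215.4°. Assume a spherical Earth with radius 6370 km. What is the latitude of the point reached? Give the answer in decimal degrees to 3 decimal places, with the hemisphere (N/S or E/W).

δ = d/R = 28.3/6370 = 0.004443 rad
φ₂ = arcsin(sin φ₁ cos δ + cos φ₁ sin δ cos θ)
   = arcsin(-0.90444·0.99999 + 0.42659·0.00444·-0.81513) = -64.95558°
λ₂ = λ₁ + atan2(sin θ sin δ cos φ₁, cos δ − sin φ₁ sin φ₂) = 55.83117°

64.956°S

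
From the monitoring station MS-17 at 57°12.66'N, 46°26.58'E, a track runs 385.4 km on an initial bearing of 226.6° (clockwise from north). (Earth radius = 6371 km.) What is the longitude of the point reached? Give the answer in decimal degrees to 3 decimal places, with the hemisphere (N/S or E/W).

42.078°E

MS-17: φ = +57.21100°, λ = +46.44300°
δ = d/R = 385.4/6371 = 0.060493 rad
φ₂ = arcsin(sin φ₁ cos δ + cos φ₁ sin δ cos θ)
   = arcsin(0.84067·0.99817 + 0.54155·0.06046·-0.68709) = 54.74963°
λ₂ = λ₁ + atan2(sin θ sin δ cos φ₁, cos δ − sin φ₁ sin φ₂) = 42.07811°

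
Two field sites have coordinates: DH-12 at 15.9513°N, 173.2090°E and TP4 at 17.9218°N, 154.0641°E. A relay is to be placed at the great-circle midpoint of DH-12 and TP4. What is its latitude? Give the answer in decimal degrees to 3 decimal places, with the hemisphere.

Bx = cos φ₂ cos Δλ = 0.898853,  By = cos φ₂ sin Δλ = -0.312045
φₘ = atan2(sin φ₁ + sin φ₂, √((cos φ₁ + Bx)² + By²)) = 17.16174°
λₘ = λ₁ + atan2(By, cos φ₁ + Bx) = 163.68715°

17.162°N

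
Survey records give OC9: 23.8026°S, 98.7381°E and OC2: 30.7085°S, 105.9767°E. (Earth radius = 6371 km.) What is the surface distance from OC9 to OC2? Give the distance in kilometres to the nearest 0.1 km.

1049.0 km

Δφ = -6.9059°,  Δλ = 7.2386°
a = sin²(Δφ/2) + cos φ₁ cos φ₂ sin²(Δλ/2) = 0.006762
c = 2·arcsin(√a) = 0.164652 rad = 9.4339°
d = R·c = 6371 × 0.164652 = 1049.0 km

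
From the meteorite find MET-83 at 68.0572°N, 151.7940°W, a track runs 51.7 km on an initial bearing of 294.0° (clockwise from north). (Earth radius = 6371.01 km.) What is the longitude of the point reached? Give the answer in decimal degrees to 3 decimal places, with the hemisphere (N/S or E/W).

152.940°W

δ = d/R = 51.7/6371.01 = 0.008115 rad
φ₂ = arcsin(sin φ₁ cos δ + cos φ₁ sin δ cos θ)
   = arcsin(0.92756·0.99997 + 0.37368·0.00811·0.40674) = 68.24237°
λ₂ = λ₁ + atan2(sin θ sin δ cos φ₁, cos δ − sin φ₁ sin φ₂) = -152.93993°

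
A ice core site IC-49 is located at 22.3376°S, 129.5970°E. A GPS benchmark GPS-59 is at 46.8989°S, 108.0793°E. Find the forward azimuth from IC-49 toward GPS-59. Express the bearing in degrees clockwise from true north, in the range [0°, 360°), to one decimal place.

Δλ = -21.5177°
y = sin Δλ · cos φ₂ = -0.250622
x = cos φ₁ sin φ₂ − sin φ₁ cos φ₂ cos Δλ = -0.433766
θ = atan2(y, x) = -149.9815° → 210.0185° (mod 360°)

210.0°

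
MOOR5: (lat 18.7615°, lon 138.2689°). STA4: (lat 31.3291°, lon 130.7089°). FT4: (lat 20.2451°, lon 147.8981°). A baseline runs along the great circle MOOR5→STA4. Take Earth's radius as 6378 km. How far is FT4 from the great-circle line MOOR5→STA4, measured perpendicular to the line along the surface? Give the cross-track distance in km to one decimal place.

982.7 km

δ₁₃ = central angle MOOR5→FT4 = 0.160494 rad  (haversine)
θ₁₃ = bearing MOOR5→FT4 = 79.128°,  θ₁₂ = bearing MOOR5→STA4 = 332.939°
dₓₜ = R·arcsin(sin δ₁₃ · sin(θ₁₃ − θ₁₂)) = 6378·arcsin(0.15981·sin(-253.811°)) = 982.709 km
|dₓₜ| = 982.709 km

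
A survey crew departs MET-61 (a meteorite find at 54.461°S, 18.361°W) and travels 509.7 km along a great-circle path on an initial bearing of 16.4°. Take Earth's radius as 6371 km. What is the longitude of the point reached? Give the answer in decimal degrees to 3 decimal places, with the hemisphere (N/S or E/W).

δ = d/R = 509.7/6371 = 0.080003 rad
φ₂ = arcsin(sin φ₁ cos δ + cos φ₁ sin δ cos θ)
   = arcsin(-0.81372·0.99680 + 0.58126·0.07992·0.95931) = -50.04549°
λ₂ = λ₁ + atan2(sin θ sin δ cos φ₁, cos δ − sin φ₁ sin φ₂) = -16.34740°

16.347°W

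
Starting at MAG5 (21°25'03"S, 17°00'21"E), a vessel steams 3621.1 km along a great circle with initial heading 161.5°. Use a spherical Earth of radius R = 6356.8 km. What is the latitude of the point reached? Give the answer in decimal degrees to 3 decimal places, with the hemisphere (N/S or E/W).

51.595°S

MAG5: φ = -21.41750°, λ = +17.00583°
δ = d/R = 3621.1/6356.8 = 0.569642 rad
φ₂ = arcsin(sin φ₁ cos δ + cos φ₁ sin δ cos θ)
   = arcsin(-0.36516·0.84209 + 0.93094·0.53933·-0.94832) = -51.59514°
λ₂ = λ₁ + atan2(sin θ sin δ cos φ₁, cos δ − sin φ₁ sin φ₂) = 32.99646°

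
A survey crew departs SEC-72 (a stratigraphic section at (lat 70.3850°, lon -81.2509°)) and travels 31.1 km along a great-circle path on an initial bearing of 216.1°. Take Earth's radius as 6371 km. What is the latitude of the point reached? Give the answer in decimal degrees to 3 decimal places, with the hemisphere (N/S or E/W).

70.158°N

δ = d/R = 31.1/6371 = 0.004881 rad
φ₂ = arcsin(sin φ₁ cos δ + cos φ₁ sin δ cos θ)
   = arcsin(0.94197·0.99999 + 0.33570·0.00488·-0.80799) = 70.15836°
λ₂ = λ₁ + atan2(sin θ sin δ cos φ₁, cos δ − sin φ₁ sin φ₂) = -81.73641°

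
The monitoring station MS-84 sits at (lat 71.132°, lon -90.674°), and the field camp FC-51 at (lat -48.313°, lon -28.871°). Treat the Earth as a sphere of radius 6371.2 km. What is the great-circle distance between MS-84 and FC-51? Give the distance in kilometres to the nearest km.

Δφ = -119.4450°,  Δλ = 61.8030°
a = sin²(Δφ/2) + cos φ₁ cos φ₂ sin²(Δλ/2) = 0.802519
c = 2·arcsin(√a) = 2.220610 rad = 127.2316°
d = R·c = 6371.2 × 2.220610 = 14148.0 km

14148 km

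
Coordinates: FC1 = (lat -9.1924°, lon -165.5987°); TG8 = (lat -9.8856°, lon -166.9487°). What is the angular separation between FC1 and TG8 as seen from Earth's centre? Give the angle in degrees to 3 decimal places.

1.501°

Δφ = -0.6932°,  Δλ = -1.3500°
a = sin²(Δφ/2) + cos φ₁ cos φ₂ sin²(Δλ/2) = 0.000172
c = 2·arcsin(√a) = 0.026197 rad = 1.5010°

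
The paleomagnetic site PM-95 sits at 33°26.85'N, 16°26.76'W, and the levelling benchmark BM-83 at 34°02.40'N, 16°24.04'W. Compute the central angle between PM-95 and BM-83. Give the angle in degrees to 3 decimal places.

PM-95: φ = +33.44750°, λ = -16.44600°
BM-83: φ = +34.04000°, λ = -16.40067°
Δφ = 0.5925°,  Δλ = 0.0453°
a = sin²(Δφ/2) + cos φ₁ cos φ₂ sin²(Δλ/2) = 0.000027
c = 2·arcsin(√a) = 0.010362 rad = 0.5937°

0.594°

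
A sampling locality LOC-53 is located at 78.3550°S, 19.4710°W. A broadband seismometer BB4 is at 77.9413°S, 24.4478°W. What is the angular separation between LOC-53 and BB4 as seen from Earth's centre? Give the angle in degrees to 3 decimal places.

1.102°

Δφ = 0.4137°,  Δλ = -4.9768°
a = sin²(Δφ/2) + cos φ₁ cos φ₂ sin²(Δλ/2) = 0.000093
c = 2·arcsin(√a) = 0.019238 rad = 1.1023°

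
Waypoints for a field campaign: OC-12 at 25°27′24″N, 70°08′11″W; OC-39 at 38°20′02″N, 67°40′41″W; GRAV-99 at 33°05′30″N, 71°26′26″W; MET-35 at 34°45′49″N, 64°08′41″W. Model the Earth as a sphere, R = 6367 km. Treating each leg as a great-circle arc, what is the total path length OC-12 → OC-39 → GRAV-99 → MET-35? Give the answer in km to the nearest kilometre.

2821 km

OC-12: φ = +25.45667°, λ = -70.13639°
OC-39: φ = +38.33389°, λ = -67.67806°
GRAV-99: φ = +33.09167°, λ = -71.44056°
MET-35: φ = +34.76361°, λ = -64.14472°
OC-12→OC-39: c = 0.227656 rad, d = 1449.49 km
OC-39→GRAV-99: c = 0.105871 rad, d = 674.08 km
GRAV-99→MET-35: c = 0.109582 rad, d = 697.71 km
Total = 1449.49 + 674.08 + 697.71 = 2821.28 km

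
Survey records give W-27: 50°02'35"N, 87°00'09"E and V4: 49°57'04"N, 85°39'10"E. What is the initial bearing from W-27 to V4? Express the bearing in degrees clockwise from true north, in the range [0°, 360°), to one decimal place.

W-27: φ = +50.04306°, λ = +87.00250°
V4: φ = +49.95111°, λ = +85.65278°
Δλ = -1.3497°
y = sin Δλ · cos φ₂ = -0.015156
x = cos φ₁ sin φ₂ − sin φ₁ cos φ₂ cos Δλ = -0.001468
θ = atan2(y, x) = -95.5319° → 264.4681° (mod 360°)

264.5°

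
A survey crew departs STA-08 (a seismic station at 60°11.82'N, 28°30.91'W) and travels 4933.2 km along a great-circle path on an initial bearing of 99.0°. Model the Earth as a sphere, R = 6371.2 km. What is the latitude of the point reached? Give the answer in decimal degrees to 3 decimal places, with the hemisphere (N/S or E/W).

STA-08: φ = +60.19700°, λ = -28.51517°
δ = d/R = 4933.2/6371.2 = 0.774297 rad
φ₂ = arcsin(sin φ₁ cos δ + cos φ₁ sin δ cos θ)
   = arcsin(0.86774·0.71491 + 0.49702·0.69921·-0.15643) = 34.47131°
λ₂ = λ₁ + atan2(sin θ sin δ cos φ₁, cos δ − sin φ₁ sin φ₂) = 28.38250°

34.471°N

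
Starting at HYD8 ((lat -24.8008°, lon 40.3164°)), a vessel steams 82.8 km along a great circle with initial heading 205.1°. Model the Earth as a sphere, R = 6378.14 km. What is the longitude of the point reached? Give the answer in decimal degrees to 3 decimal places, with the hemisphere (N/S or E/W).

δ = d/R = 82.8/6378.14 = 0.012982 rad
φ₂ = arcsin(sin φ₁ cos δ + cos φ₁ sin δ cos θ)
   = arcsin(-0.41946·0.99992 + 0.90777·0.01298·-0.90557) = -25.47396°
λ₂ = λ₁ + atan2(sin θ sin δ cos φ₁, cos δ − sin φ₁ sin φ₂) = 39.96691°

39.967°E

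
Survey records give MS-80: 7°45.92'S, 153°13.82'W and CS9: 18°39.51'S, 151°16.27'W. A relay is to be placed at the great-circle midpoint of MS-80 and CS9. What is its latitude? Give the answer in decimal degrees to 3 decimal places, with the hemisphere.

13.214°S

MS-80: φ = -7.76533°, λ = -153.23033°
CS9: φ = -18.65850°, λ = -151.27117°
Bx = cos φ₂ cos Δλ = 0.946888,  By = cos φ₂ sin Δλ = 0.032390
φₘ = atan2(sin φ₁ + sin φ₂, √((cos φ₁ + Bx)² + By²)) = -13.21378°
λₘ = λ₁ + atan2(By, cos φ₁ + Bx) = -152.27268°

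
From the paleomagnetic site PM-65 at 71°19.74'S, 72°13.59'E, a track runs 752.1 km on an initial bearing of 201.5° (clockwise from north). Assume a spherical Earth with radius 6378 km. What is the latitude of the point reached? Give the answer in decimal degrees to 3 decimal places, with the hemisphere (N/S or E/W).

PM-65: φ = -71.32900°, λ = +72.22650°
δ = d/R = 752.1/6378 = 0.117921 rad
φ₂ = arcsin(sin φ₁ cos δ + cos φ₁ sin δ cos θ)
   = arcsin(-0.94737·0.99306 + 0.32013·0.11765·-0.93042) = -77.37871°
λ₂ = λ₁ + atan2(sin θ sin δ cos φ₁, cos δ − sin φ₁ sin φ₂) = 60.84554°

77.379°S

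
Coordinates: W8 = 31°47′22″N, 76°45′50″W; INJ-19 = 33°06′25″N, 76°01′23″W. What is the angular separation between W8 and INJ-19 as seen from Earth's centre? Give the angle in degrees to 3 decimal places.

W8: φ = +31.78944°, λ = -76.76389°
INJ-19: φ = +33.10694°, λ = -76.02306°
Δφ = 1.3175°,  Δλ = 0.7408°
a = sin²(Δφ/2) + cos φ₁ cos φ₂ sin²(Δλ/2) = 0.000162
c = 2·arcsin(√a) = 0.025452 rad = 1.4583°

1.458°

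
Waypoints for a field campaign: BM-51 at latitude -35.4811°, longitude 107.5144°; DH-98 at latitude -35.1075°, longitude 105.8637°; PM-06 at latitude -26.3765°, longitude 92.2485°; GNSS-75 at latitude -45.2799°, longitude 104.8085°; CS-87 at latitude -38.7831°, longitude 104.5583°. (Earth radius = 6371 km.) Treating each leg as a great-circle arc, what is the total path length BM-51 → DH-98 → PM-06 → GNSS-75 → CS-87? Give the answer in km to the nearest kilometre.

4880 km

BM-51→DH-98: c = 0.024402 rad, d = 155.46 km
DH-98→PM-06: c = 0.254393 rad, d = 1620.74 km
PM-06→GNSS-75: c = 0.373708 rad, d = 2380.89 km
GNSS-75→CS-87: c = 0.113437 rad, d = 722.71 km
Total = 155.46 + 1620.74 + 2380.89 + 722.71 = 4879.80 km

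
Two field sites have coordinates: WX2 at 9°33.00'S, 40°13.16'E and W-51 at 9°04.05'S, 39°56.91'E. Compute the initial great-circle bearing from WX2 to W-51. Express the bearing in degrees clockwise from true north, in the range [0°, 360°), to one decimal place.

331.0°

WX2: φ = -9.55000°, λ = +40.21933°
W-51: φ = -9.06750°, λ = +39.94850°
Δλ = -0.2708°
y = sin Δλ · cos φ₂ = -0.004668
x = cos φ₁ sin φ₂ − sin φ₁ cos φ₂ cos Δλ = 0.008419
θ = atan2(y, x) = -29.0050° → 330.9950° (mod 360°)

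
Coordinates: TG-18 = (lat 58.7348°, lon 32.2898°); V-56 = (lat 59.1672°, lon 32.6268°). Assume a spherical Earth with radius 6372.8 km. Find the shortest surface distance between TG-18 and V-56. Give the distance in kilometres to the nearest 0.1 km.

Δφ = 0.4324°,  Δλ = 0.3370°
a = sin²(Δφ/2) + cos φ₁ cos φ₂ sin²(Δλ/2) = 0.000017
c = 2·arcsin(√a) = 0.008134 rad = 0.4660°
d = R·c = 6372.8 × 0.008134 = 51.8 km

51.8 km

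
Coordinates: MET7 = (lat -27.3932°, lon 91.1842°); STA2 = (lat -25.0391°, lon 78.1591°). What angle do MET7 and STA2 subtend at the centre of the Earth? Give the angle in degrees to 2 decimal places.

11.91°

Δφ = 2.3541°,  Δλ = -13.0251°
a = sin²(Δφ/2) + cos φ₁ cos φ₂ sin²(Δλ/2) = 0.010770
c = 2·arcsin(√a) = 0.207935 rad = 11.9138°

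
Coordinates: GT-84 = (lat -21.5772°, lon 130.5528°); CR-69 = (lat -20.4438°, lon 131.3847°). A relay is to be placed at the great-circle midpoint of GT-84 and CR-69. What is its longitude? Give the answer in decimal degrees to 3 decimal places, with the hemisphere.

130.970°E

Bx = cos φ₂ cos Δλ = 0.936916,  By = cos φ₂ sin Δλ = 0.013604
φₘ = atan2(sin φ₁ + sin φ₂, √((cos φ₁ + Bx)² + By²)) = -21.01101°
λₘ = λ₁ + atan2(By, cos φ₁ + Bx) = 130.97033°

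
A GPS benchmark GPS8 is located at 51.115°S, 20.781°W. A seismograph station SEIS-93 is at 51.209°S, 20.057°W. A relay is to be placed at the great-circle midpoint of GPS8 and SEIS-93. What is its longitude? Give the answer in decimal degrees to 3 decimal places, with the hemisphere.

Bx = cos φ₂ cos Δλ = 0.626431,  By = cos φ₂ sin Δλ = 0.007916
φₘ = atan2(sin φ₁ + sin φ₂, √((cos φ₁ + Bx)² + By²)) = -51.16256°
λₘ = λ₁ + atan2(By, cos φ₁ + Bx) = -20.41937°

20.419°W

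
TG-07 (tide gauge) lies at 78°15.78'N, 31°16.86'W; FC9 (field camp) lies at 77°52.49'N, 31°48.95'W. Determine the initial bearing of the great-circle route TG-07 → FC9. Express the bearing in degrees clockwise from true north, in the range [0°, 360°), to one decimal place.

TG-07: φ = +78.26300°, λ = -31.28100°
FC9: φ = +77.87483°, λ = -31.81583°
Δλ = -0.5348°
y = sin Δλ · cos φ₂ = -0.001961
x = cos φ₁ sin φ₂ − sin φ₁ cos φ₂ cos Δλ = -0.006766
θ = atan2(y, x) = -163.8387° → 196.1613° (mod 360°)

196.2°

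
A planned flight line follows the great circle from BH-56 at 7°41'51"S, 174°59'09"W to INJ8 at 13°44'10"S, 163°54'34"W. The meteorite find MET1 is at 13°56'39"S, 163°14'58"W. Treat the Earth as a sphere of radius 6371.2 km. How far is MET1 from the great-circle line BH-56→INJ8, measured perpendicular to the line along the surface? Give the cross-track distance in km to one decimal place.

BH-56: φ = -7.69750°, λ = -174.98583°
INJ8: φ = -13.73611°, λ = -163.90944°
MET1: φ = -13.94417°, λ = -163.24944°
δ₁₃ = central angle BH-56→MET1 = 0.228729 rad  (haversine)
θ₁₃ = bearing BH-56→MET1 = 119.464°,  θ₁₂ = bearing BH-56→INJ8 = 119.971°
dₓₜ = R·arcsin(sin δ₁₃ · sin(θ₁₃ − θ₁₂)) = 6371.2·arcsin(0.22674·sin(-0.508°)) = -12.800 km
|dₓₜ| = 12.800 km

12.8 km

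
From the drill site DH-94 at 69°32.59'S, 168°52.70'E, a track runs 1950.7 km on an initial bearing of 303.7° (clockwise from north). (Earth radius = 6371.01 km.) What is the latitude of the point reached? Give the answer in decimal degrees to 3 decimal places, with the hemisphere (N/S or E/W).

DH-94: φ = -69.54317°, λ = +168.87833°
δ = d/R = 1950.7/6371.01 = 0.306184 rad
φ₂ = arcsin(sin φ₁ cos δ + cos φ₁ sin δ cos θ)
   = arcsin(-0.93694·0.95349 + 0.34950·0.30142·0.55484) = -56.60628°
λ₂ = λ₁ + atan2(sin θ sin δ cos φ₁, cos δ − sin φ₁ sin φ₂) = 141.77338°

56.606°S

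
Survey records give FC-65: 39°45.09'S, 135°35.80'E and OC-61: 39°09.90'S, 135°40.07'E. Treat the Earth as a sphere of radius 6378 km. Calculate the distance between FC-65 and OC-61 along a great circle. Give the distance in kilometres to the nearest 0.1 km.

65.6 km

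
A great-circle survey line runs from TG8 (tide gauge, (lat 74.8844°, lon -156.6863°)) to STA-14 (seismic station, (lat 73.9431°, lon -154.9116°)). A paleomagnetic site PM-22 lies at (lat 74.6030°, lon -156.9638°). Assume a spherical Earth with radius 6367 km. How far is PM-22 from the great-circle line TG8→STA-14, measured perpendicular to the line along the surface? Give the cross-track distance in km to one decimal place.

δ₁₃ = central angle TG8→PM-22 = 0.005074 rad  (haversine)
θ₁₃ = bearing TG8→PM-22 = 194.681°,  θ₁₂ = bearing TG8→STA-14 = 152.277°
dₓₜ = R·arcsin(sin δ₁₃ · sin(θ₁₃ − θ₁₂)) = 6367·arcsin(0.00507·sin(42.403°)) = 21.785 km
|dₓₜ| = 21.785 km

21.8 km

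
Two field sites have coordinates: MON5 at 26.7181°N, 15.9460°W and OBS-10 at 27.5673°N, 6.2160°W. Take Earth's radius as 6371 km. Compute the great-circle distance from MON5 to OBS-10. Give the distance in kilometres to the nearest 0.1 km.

967.1 km

Δφ = 0.8492°,  Δλ = 9.7300°
a = sin²(Δφ/2) + cos φ₁ cos φ₂ sin²(Δλ/2) = 0.005750
c = 2·arcsin(√a) = 0.151804 rad = 8.6977°
d = R·c = 6371 × 0.151804 = 967.1 km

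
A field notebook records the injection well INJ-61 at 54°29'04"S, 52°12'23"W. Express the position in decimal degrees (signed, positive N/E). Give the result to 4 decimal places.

-54.4844°, -52.2064°

lat: 54.4844° S → -54.4844°
lon: 52.2064° W → -52.2064°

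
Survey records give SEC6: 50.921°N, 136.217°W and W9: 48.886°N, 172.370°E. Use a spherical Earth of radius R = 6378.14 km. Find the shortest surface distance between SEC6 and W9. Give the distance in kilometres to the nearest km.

3618 km

Δφ = -2.0350°,  Δλ = -51.4130°
a = sin²(Δφ/2) + cos φ₁ cos φ₂ sin²(Δλ/2) = 0.078307
c = 2·arcsin(√a) = 0.567241 rad = 32.5005°
d = R·c = 6378.14 × 0.567241 = 3617.9 km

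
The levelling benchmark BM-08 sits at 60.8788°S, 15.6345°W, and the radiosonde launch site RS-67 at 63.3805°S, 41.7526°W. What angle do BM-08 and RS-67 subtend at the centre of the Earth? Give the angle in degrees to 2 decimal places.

12.37°

Δφ = -2.5017°,  Δλ = -26.1181°
a = sin²(Δφ/2) + cos φ₁ cos φ₂ sin²(Δλ/2) = 0.011609
c = 2·arcsin(√a) = 0.215913 rad = 12.3709°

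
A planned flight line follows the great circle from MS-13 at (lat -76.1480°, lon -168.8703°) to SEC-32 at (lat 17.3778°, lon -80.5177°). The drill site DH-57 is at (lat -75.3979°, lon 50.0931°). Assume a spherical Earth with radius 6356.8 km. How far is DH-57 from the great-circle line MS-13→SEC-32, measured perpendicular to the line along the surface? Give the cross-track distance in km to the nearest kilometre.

2641 km

δ₁₃ = central angle MS-13→DH-57 = 0.467660 rad  (haversine)
θ₁₃ = bearing MS-13→DH-57 = 200.589°,  θ₁₂ = bearing MS-13→SEC-32 = 84.126°
dₓₜ = R·arcsin(sin δ₁₃ · sin(θ₁₃ − θ₁₂)) = 6356.8·arcsin(0.45080·sin(116.463°)) = 2640.674 km
|dₓₜ| = 2640.674 km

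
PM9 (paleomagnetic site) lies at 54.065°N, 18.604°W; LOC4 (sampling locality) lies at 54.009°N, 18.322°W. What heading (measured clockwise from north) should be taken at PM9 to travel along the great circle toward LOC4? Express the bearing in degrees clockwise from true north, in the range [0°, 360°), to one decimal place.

108.6°

Δλ = 0.2820°
y = sin Δλ · cos φ₂ = 0.002892
x = cos φ₁ sin φ₂ − sin φ₁ cos φ₂ cos Δλ = -0.000972
θ = atan2(y, x) = 108.5687° → 108.5687° (mod 360°)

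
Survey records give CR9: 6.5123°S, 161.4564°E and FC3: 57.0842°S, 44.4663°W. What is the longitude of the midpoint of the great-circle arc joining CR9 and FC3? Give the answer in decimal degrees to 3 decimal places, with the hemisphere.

Bx = cos φ₂ cos Δλ = -0.488731,  By = cos φ₂ sin Δλ = 0.237554
φₘ = atan2(sin φ₁ + sin φ₂, √((cos φ₁ + Bx)² + By²)) = -59.65092°
λₘ = λ₁ + atan2(By, cos φ₁ + Bx) = -173.34307°

173.343°W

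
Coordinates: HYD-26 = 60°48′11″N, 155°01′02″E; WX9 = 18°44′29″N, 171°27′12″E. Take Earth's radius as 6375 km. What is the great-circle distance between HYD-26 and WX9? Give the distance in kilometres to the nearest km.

4857 km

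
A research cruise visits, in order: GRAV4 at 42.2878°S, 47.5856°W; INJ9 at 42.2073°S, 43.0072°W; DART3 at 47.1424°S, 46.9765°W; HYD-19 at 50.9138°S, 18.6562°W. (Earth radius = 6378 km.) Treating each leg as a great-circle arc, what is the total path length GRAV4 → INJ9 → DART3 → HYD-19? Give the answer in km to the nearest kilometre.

3106 km

GRAV4→INJ9: c = 0.059161 rad, d = 377.33 km
INJ9→DART3: c = 0.099195 rad, d = 632.66 km
DART3→HYD-19: c = 0.328567 rad, d = 2095.60 km
Total = 377.33 + 632.66 + 2095.60 = 3105.59 km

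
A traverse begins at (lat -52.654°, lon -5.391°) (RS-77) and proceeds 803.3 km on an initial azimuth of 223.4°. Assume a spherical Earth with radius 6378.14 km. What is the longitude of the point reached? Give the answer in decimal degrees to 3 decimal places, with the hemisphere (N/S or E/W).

δ = d/R = 803.3/6378.14 = 0.125946 rad
φ₂ = arcsin(sin φ₁ cos δ + cos φ₁ sin δ cos θ)
   = arcsin(-0.79499·0.99208 + 0.60663·0.12561·-0.72657) = -57.57083°
λ₂ = λ₁ + atan2(sin θ sin δ cos φ₁, cos δ − sin φ₁ sin φ₂) = -14.65269°

14.653°W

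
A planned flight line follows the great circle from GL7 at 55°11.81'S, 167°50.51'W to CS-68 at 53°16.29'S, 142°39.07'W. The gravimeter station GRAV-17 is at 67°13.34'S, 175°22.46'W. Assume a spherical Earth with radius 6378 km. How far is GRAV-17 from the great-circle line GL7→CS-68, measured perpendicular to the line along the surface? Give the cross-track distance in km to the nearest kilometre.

GL7: φ = -55.19683°, λ = -167.84183°
CS-68: φ = -53.27150°, λ = -142.65117°
GRAV-17: φ = -67.22233°, λ = -175.37433°
δ₁₃ = central angle GL7→GRAV-17 = 0.218848 rad  (haversine)
θ₁₃ = bearing GL7→GRAV-17 = 193.519°,  θ₁₂ = bearing GL7→CS-68 = 92.947°
dₓₜ = R·arcsin(sin δ₁₃ · sin(θ₁₃ − θ₁₂)) = 6378·arcsin(0.21711·sin(100.572°)) = 1371.746 km
|dₓₜ| = 1371.746 km

1372 km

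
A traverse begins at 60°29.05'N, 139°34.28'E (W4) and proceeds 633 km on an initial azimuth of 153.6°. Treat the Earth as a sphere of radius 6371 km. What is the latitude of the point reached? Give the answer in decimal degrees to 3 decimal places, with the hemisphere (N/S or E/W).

55.301°N

W4: φ = +60.48417°, λ = +139.57133°
δ = d/R = 633/6371 = 0.099356 rad
φ₂ = arcsin(sin φ₁ cos δ + cos φ₁ sin δ cos θ)
   = arcsin(0.87022·0.99507 + 0.49266·0.09919·-0.89571) = 55.30115°
λ₂ = λ₁ + atan2(sin θ sin δ cos φ₁, cos δ − sin φ₁ sin φ₂) = 144.01488°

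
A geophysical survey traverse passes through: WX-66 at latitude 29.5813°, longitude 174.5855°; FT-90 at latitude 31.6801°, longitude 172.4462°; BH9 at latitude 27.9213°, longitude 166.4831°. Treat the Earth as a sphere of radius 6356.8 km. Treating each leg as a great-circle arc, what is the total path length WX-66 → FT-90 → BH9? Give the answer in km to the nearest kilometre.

1019 km

WX-66→FT-90: c = 0.048721 rad, d = 309.71 km
FT-90→BH9: c = 0.111591 rad, d = 709.36 km
Total = 309.71 + 709.36 = 1019.07 km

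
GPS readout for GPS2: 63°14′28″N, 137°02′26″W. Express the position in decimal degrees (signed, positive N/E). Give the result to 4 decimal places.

+63.2411°, -137.0406°

lat: 63.2411° N → +63.2411°
lon: 137.0406° W → -137.0406°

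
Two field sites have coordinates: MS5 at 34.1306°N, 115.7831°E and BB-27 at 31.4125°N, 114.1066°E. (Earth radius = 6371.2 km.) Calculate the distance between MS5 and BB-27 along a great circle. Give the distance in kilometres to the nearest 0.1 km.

340.5 km

Δφ = -2.7181°,  Δλ = -1.6765°
a = sin²(Δφ/2) + cos φ₁ cos φ₂ sin²(Δλ/2) = 0.000714
c = 2·arcsin(√a) = 0.053438 rad = 3.0618°
d = R·c = 6371.2 × 0.053438 = 340.5 km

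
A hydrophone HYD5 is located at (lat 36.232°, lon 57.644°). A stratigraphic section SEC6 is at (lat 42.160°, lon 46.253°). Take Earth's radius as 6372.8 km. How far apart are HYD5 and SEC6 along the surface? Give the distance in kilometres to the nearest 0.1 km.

Δφ = 5.9280°,  Δλ = -11.3910°
a = sin²(Δφ/2) + cos φ₁ cos φ₂ sin²(Δλ/2) = 0.008563
c = 2·arcsin(√a) = 0.185335 rad = 10.6189°
d = R·c = 6372.8 × 0.185335 = 1181.1 km

1181.1 km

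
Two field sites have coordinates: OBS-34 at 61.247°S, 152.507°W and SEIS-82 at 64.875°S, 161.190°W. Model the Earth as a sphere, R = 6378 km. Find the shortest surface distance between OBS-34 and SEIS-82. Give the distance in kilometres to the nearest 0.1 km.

594.8 km

Δφ = -3.6280°,  Δλ = -8.6830°
a = sin²(Δφ/2) + cos φ₁ cos φ₂ sin²(Δλ/2) = 0.002172
c = 2·arcsin(√a) = 0.093254 rad = 5.3430°
d = R·c = 6378 × 0.093254 = 594.8 km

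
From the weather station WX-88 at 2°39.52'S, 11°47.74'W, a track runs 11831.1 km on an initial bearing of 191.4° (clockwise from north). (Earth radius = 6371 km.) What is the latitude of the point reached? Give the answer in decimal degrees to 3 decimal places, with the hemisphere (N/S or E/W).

67.862°S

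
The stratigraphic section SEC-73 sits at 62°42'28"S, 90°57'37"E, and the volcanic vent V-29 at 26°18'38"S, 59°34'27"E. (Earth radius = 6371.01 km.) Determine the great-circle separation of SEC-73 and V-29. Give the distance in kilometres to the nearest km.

SEC-73: φ = -62.70778°, λ = +90.96028°
V-29: φ = -26.31056°, λ = +59.57417°
Δφ = 36.3972°,  Δλ = -31.3861°
a = sin²(Δφ/2) + cos φ₁ cos φ₂ sin²(Δλ/2) = 0.127610
c = 2·arcsin(√a) = 0.730592 rad = 41.8598°
d = R·c = 6371.01 × 0.730592 = 4654.6 km

4655 km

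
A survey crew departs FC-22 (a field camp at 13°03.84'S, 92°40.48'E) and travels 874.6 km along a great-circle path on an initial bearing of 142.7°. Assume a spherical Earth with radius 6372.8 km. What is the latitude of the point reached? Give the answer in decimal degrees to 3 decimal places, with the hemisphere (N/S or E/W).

19.264°S

FC-22: φ = -13.06400°, λ = +92.67467°
δ = d/R = 874.6/6372.8 = 0.137240 rad
φ₂ = arcsin(sin φ₁ cos δ + cos φ₁ sin δ cos θ)
   = arcsin(-0.22604·0.99060 + 0.97412·0.13681·-0.79547) = -19.26424°
λ₂ = λ₁ + atan2(sin θ sin δ cos φ₁, cos δ − sin φ₁ sin φ₂) = 97.71300°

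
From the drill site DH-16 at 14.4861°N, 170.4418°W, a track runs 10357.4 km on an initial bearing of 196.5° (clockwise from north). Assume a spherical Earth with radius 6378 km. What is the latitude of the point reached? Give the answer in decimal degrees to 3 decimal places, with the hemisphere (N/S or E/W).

δ = d/R = 10357.4/6378 = 1.623926 rad
φ₂ = arcsin(sin φ₁ cos δ + cos φ₁ sin δ cos θ)
   = arcsin(0.25015·-0.05310 + 0.96821·0.99859·-0.95882) = -70.10389°
λ₂ = λ₁ + atan2(sin θ sin δ cos φ₁, cos δ − sin φ₁ sin φ₂) = 133.10999°

70.104°S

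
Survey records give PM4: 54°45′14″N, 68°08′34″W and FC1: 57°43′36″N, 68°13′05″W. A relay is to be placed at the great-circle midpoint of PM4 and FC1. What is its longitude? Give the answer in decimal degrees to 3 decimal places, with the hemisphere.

68.179°W

PM4: φ = +54.75389°, λ = -68.14278°
FC1: φ = +57.72667°, λ = -68.21806°
Bx = cos φ₂ cos Δλ = 0.533958,  By = cos φ₂ sin Δλ = -0.000702
φₘ = atan2(sin φ₁ + sin φ₂, √((cos φ₁ + Bx)² + By²)) = 56.24028°
λₘ = λ₁ + atan2(By, cos φ₁ + Bx) = -68.17896°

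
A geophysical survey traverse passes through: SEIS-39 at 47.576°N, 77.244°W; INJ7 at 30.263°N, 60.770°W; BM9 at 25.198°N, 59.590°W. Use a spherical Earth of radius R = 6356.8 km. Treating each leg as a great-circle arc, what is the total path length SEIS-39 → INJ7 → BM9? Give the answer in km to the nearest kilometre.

SEIS-39→INJ7: c = 0.374273 rad, d = 2379.18 km
INJ7→BM9: c = 0.090259 rad, d = 573.76 km
Total = 2379.18 + 573.76 = 2952.94 km

2953 km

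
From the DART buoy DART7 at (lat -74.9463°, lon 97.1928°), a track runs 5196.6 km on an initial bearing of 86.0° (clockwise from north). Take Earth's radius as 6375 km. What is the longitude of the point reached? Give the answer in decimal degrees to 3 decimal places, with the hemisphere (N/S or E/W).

169.821°E

δ = d/R = 5196.6/6375 = 0.815153 rad
φ₂ = arcsin(sin φ₁ cos δ + cos φ₁ sin δ cos θ)
   = arcsin(-0.96568·0.68576 + 0.25972·0.72783·0.06976) = -40.46907°
λ₂ = λ₁ + atan2(sin θ sin δ cos φ₁, cos δ − sin φ₁ sin φ₂) = 169.82128°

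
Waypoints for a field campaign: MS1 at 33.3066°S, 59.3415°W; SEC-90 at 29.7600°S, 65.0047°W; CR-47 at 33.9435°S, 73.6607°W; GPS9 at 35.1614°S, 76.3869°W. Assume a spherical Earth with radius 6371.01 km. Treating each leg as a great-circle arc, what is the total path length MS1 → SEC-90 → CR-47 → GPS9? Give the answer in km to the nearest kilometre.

1890 km

MS1→SEC-90: c = 0.104511 rad, d = 665.84 km
SEC-90→CR-47: c = 0.147561 rad, d = 940.12 km
CR-47→GPS9: c = 0.044579 rad, d = 284.02 km
Total = 665.84 + 940.12 + 284.02 = 1889.97 km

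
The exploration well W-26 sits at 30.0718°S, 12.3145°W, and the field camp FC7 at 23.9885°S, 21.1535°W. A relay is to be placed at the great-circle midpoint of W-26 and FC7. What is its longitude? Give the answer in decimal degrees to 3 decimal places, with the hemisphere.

16.854°W

Bx = cos φ₂ cos Δλ = 0.902777,  By = cos φ₂ sin Δλ = -0.140387
φₘ = atan2(sin φ₁ + sin φ₂, √((cos φ₁ + Bx)² + By²)) = -27.09923°
λₘ = λ₁ + atan2(By, cos φ₁ + Bx) = -16.85405°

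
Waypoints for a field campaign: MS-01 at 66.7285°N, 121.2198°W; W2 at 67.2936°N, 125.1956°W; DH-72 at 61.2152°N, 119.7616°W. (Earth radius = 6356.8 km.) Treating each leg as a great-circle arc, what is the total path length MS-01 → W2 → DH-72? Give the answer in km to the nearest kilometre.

906 km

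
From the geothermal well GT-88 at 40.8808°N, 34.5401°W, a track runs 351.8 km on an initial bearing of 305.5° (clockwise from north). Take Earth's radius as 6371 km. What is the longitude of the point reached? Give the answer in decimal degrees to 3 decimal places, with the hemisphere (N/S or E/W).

38.043°W

δ = d/R = 351.8/6371 = 0.055219 rad
φ₂ = arcsin(sin φ₁ cos δ + cos φ₁ sin δ cos θ)
   = arcsin(0.65449·0.99848 + 0.75607·0.05519·0.58070) = 42.66586°
λ₂ = λ₁ + atan2(sin θ sin δ cos φ₁, cos δ − sin φ₁ sin φ₂) = -38.04335°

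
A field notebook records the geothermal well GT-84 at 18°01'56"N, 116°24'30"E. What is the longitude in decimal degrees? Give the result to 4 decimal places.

116° + 24′/60 + 30″/3600 = 116 + 0.40000 + 0.00833 = 116.4083°

116.4083°E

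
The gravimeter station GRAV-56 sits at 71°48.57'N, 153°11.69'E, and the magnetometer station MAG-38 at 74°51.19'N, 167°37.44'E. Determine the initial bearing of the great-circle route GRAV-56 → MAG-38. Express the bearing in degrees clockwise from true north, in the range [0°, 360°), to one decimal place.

46.9°

GRAV-56: φ = +71.80950°, λ = +153.19483°
MAG-38: φ = +74.85317°, λ = +167.62400°
Δλ = 14.4292°
y = sin Δλ · cos φ₂ = 0.065110
x = cos φ₁ sin φ₂ − sin φ₁ cos φ₂ cos Δλ = 0.060927
θ = atan2(y, x) = 46.9007° → 46.9007° (mod 360°)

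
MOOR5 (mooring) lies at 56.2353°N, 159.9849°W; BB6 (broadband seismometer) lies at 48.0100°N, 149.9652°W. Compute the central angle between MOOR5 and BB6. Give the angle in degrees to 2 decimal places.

10.25°

Δφ = -8.2253°,  Δλ = 10.0197°
a = sin²(Δφ/2) + cos φ₁ cos φ₂ sin²(Δλ/2) = 0.007979
c = 2·arcsin(√a) = 0.178888 rad = 10.2495°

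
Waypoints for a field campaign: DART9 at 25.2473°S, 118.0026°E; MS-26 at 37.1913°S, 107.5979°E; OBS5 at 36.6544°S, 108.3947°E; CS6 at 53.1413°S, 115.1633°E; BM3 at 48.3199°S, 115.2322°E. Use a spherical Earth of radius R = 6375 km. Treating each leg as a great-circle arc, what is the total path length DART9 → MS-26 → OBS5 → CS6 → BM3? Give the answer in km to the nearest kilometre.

4192 km

DART9→MS-26: c = 0.259562 rad, d = 1654.71 km
MS-26→OBS5: c = 0.014540 rad, d = 92.69 km
OBS5→CS6: c = 0.299342 rad, d = 1908.31 km
CS6→BM3: c = 0.084153 rad, d = 536.47 km
Total = 1654.71 + 92.69 + 1908.31 + 536.47 = 4192.18 km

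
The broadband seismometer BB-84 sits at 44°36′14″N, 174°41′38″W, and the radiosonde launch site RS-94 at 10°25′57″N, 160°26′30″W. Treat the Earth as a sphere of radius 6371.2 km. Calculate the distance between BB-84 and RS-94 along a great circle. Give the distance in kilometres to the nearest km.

4038 km

BB-84: φ = +44.60389°, λ = -174.69389°
RS-94: φ = +10.43250°, λ = -160.44167°
Δφ = -34.1714°,  Δλ = 14.2522°
a = sin²(Δφ/2) + cos φ₁ cos φ₂ sin²(Δλ/2) = 0.097095
c = 2·arcsin(√a) = 0.633755 rad = 36.3115°
d = R·c = 6371.2 × 0.633755 = 4037.8 km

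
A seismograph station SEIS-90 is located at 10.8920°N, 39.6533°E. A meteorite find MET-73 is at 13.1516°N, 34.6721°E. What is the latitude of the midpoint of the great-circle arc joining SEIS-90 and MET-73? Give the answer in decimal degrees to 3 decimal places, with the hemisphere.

Bx = cos φ₂ cos Δλ = 0.970094,  By = cos φ₂ sin Δλ = -0.084551
φₘ = atan2(sin φ₁ + sin φ₂, √((cos φ₁ + Bx)² + By²)) = 12.03284°
λₘ = λ₁ + atan2(By, cos φ₁ + Bx) = 37.17317°

12.033°N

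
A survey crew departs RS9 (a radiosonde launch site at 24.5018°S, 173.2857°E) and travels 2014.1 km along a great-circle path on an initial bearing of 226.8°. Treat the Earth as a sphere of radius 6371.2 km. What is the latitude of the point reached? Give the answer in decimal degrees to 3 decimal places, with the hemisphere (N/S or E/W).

δ = d/R = 2014.1/6371.2 = 0.316126 rad
φ₂ = arcsin(sin φ₁ cos δ + cos φ₁ sin δ cos θ)
   = arcsin(-0.41472·0.95045 + 0.90995·0.31089·-0.68455) = -36.00268°
λ₂ = λ₁ + atan2(sin θ sin δ cos φ₁, cos δ − sin φ₁ sin φ₂) = 157.01742°

36.003°S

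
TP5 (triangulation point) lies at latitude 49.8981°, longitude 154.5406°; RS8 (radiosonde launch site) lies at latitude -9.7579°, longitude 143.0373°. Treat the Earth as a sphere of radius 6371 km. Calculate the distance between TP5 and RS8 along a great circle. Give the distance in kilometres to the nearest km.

6727 km

Δφ = -59.6560°,  Δλ = -11.5033°
a = sin²(Δφ/2) + cos φ₁ cos φ₂ sin²(Δλ/2) = 0.253781
c = 2·arcsin(√a) = 1.055907 rad = 60.4990°
d = R·c = 6371 × 1.055907 = 6727.2 km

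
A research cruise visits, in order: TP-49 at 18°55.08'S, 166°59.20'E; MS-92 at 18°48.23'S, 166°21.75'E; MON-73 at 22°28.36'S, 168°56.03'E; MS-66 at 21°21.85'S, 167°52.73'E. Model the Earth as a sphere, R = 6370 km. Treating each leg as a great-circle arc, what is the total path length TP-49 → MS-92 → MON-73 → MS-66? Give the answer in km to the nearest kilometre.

719 km

TP-49: φ = -18.91800°, λ = +166.98667°
MS-92: φ = -18.80383°, λ = +166.36250°
MON-73: φ = -22.47267°, λ = +168.93383°
MS-66: φ = -21.36417°, λ = +167.87883°
TP-49→MS-92: c = 0.010500 rad, d = 66.88 km
MS-92→MON-73: c = 0.076572 rad, d = 487.76 km
MON-73→MS-66: c = 0.025809 rad, d = 164.40 km
Total = 66.88 + 487.76 + 164.40 = 719.05 km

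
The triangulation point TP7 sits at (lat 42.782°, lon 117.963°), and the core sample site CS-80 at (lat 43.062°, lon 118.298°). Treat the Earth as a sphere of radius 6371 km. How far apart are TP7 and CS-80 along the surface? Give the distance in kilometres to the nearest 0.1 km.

41.4 km

Δφ = 0.2800°,  Δλ = 0.3350°
a = sin²(Δφ/2) + cos φ₁ cos φ₂ sin²(Δλ/2) = 0.000011
c = 2·arcsin(√a) = 0.006497 rad = 0.3723°
d = R·c = 6371 × 0.006497 = 41.4 km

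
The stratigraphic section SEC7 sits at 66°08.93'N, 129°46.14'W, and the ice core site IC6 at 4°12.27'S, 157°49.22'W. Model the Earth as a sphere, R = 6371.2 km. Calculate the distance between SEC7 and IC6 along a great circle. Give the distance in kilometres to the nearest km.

8141 km

SEC7: φ = +66.14883°, λ = -129.76900°
IC6: φ = -4.20450°, λ = -157.82033°
Δφ = -70.3533°,  Δλ = -28.0513°
a = sin²(Δφ/2) + cos φ₁ cos φ₂ sin²(Δλ/2) = 0.355578
c = 2·arcsin(√a) = 1.277776 rad = 73.2112°
d = R·c = 6371.2 × 1.277776 = 8141.0 km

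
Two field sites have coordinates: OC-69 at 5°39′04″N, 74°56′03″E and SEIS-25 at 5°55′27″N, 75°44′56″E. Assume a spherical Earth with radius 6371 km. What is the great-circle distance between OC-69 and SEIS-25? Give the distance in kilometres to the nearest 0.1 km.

OC-69: φ = +5.65111°, λ = +74.93417°
SEIS-25: φ = +5.92417°, λ = +75.74889°
Δφ = 0.2731°,  Δλ = 0.8147°
a = sin²(Δφ/2) + cos φ₁ cos φ₂ sin²(Δλ/2) = 0.000056
c = 2·arcsin(√a) = 0.014928 rad = 0.8553°
d = R·c = 6371 × 0.014928 = 95.1 km

95.1 km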